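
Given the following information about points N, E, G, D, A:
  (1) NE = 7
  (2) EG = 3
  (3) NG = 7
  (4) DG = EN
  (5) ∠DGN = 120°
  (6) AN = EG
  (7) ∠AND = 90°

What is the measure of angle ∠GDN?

From the given relations: DG = EN = 7.
Step 1: By the law of cosines on triangle DGN: DN² = 7² + 7² − 2·7·7·cos(120°) = 147, so DN = 7·√3.
Step 2: By the inverse law of cosines on triangle GDN: cos(∠GDN) = (7² + (7·√3)² − 7²) / (2·7·7·√3) = 147/169.74 = 0.866, so ∠GDN = 30°.

Therefore, the measure of angle ∠GDN = 30°.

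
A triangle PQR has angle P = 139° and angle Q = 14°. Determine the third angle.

The interior angles sum to 180°: angle R = 180 - 139 - 14 = 27°.
The triangle is obtuse (angles 139°, 14°, 27°).

27 degrees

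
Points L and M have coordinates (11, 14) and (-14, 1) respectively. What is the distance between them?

d = sqrt((-25)^2 + (-13)^2) = sqrt(794)

sqrt(794)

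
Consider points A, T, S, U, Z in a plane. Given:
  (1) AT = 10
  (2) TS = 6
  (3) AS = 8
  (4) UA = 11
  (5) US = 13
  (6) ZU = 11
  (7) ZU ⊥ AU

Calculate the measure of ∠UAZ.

Step 1: By the law of cosines on triangle AUZ: AZ² = 11² + 11² − 2·11·11·cos(90°) = 242, so AZ = 11·√2.
Step 2: By the inverse law of cosines on triangle UAZ: cos(∠UAZ) = (11² + (11·√2)² − 11²) / (2·11·11·√2) = 242/342.24 = 0.7071, so ∠UAZ = 45°.

Therefore, the measure of angle ∠UAZ = 45°.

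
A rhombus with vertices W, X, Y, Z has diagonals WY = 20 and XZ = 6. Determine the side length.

Half-diagonals are 10 and 3. side = sqrt(10^2 + 3^2) = sqrt(109)

sqrt(109)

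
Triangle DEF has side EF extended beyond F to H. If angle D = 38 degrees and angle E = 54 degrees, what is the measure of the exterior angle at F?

Exterior angle = 38 + 54 = 92 degrees (exterior angle theorem).

92 degrees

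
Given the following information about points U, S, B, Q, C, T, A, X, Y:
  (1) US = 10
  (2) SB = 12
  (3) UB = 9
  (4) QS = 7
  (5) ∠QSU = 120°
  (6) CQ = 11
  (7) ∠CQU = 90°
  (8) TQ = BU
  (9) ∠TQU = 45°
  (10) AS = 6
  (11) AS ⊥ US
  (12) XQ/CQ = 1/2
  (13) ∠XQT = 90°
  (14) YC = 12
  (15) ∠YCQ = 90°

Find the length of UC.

Step 1: By the law of cosines on triangle USQ: UQ² = 10² + 7² − 2·10·7·cos(120°) = 219, so UQ ≈ 14.8.
Step 2: By the law of cosines on triangle UQC: UC² = 14.8² + 11² − 2·14.8·11·cos(90°) = 340, so UC = 2·√85.

Therefore, the length of UC = 2·√85.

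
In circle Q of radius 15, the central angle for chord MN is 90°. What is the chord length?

Chord length = 2r sin(θ/2)
= 2 × 15 × sin(90°/2)
= 2 × 15 × sin(45°)
= 15*sqrt(2)

15*sqrt(2)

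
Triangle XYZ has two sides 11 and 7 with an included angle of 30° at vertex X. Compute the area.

Area = (1/2)(11)(7) sin(30°) = (1/2)(11)(7)(1/2) = 77/4

77/4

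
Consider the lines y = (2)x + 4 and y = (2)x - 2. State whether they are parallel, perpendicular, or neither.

Slope of line 1: m1 = 2
Slope of line 2: m2 = 2
m1 = m2, so the lines are parallel.

Parallel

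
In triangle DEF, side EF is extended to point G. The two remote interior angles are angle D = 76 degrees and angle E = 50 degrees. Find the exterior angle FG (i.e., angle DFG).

The interior angle at F is 180 - 76 - 50 = 54 degrees.
The exterior angle and interior angle at F are supplementary:
Exterior angle = 180 - 54 = 126 degrees.

126 degrees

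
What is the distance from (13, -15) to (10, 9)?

d = sqrt((-3)^2 + (24)^2) = sqrt(585) = 3*sqrt(65)

3*sqrt(65)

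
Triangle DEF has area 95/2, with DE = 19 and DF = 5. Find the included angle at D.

From the SAS area formula Area = (1/2)ab sin(C), rearranging gives sin(C) = 2*Area/(ab).
sin(C) = 2 * 95/2 / (95) = 1.
Therefore C = arcsin(1) = 90°.

90°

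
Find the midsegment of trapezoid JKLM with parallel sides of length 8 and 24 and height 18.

midsegment = (8 + 24) / 2 = 32 / 2 = 16

16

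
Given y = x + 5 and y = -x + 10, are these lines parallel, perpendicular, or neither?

Slope of line 1: m1 = 1
Slope of line 2: m2 = -1
m1 * m2 = (1) * (-1) = -1 = -1, so the lines are perpendicular.

Perpendicular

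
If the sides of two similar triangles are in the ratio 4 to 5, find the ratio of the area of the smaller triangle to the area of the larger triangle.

Area ratio = (side ratio)^2 = (4/5)^2 = 16:25.

16:25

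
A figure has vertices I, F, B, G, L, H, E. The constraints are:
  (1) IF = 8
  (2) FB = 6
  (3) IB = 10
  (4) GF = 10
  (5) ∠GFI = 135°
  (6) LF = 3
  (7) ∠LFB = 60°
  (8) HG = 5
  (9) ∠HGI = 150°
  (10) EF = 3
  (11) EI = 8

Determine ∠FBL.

Step 1: By the law of cosines on triangle BFL: BL² = 6² + 3² − 2·6·3·cos(60°) = 27, so BL = 3·√3.
Step 2: By the inverse law of cosines on triangle FBL: cos(∠FBL) = (6² + (3·√3)² − 3²) / (2·6·3·√3) = 54/62.35 = 0.866, so ∠FBL = 30°.

Therefore, the measure of angle ∠FBL = 30°.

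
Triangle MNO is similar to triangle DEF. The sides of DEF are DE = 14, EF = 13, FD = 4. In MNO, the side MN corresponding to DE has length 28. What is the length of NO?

Similar triangles have proportional sides. Setting up the proportion:
MN / DE = NO / EF
28 / 14 = NO / 13
NO = 13 * 28 / 14 = 26.

26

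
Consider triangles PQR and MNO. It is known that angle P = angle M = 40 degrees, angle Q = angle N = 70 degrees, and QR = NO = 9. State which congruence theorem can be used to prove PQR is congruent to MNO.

The given information provides:
angle P = angle M = 40 degrees, angle Q = angle N = 70 degrees, and QR = NO = 9
This matches the AAS congruence theorem.
Two pairs of corresponding angles and a non-included side are equal (Angle-Angle-Side).

AAS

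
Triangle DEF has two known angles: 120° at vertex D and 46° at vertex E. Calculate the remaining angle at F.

The interior angles sum to 180°: angle F = 180 - 120 - 46 = 14°.
The triangle is obtuse (angles 120°, 46°, 14°).

14 degrees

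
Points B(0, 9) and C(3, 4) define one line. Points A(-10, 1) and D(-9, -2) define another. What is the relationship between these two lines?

Slope of line 1: m1 = (4 - 9)/(3 - 0) = -5/3 = -5/3
Slope of line 2: m2 = (-2 - 1)/(-9 - -10) = -3/1 = -3
For parallel lines we need equal slopes: -5/3 != -3.
For perpendicular lines we need m1*m2 = -1: (-5/3)(-3) = 5 != -1.
Since neither condition holds, the lines are neither parallel nor perpendicular.

Neither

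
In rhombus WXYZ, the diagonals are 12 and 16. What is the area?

Area = (12 * 16) / 2 = 192 / 2 = 96

96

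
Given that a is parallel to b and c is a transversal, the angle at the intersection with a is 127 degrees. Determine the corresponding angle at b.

Corresponding angles formed by parallel lines and a transversal are equal.
The given angle is 127 degrees.
The corresponding angle = 127 degrees.

127 degrees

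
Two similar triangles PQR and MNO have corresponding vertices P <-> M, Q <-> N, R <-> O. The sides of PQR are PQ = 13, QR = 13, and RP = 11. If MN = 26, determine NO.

k = 26/13 = 2. NO = 2 * 13 = 26.

26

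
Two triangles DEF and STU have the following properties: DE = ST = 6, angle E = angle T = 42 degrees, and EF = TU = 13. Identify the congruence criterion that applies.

The given information matches SAS: Two pairs of corresponding sides and the included angle are equal (Side-Angle-Side).

SAS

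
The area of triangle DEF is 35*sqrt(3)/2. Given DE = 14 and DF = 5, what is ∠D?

Area = (1/2) * a * b * sin(C)
sin(C) = 2 * Area / (a * b)
sin(C) = 2 * 35*sqrt(3)/2 / (14 * 5)
sin(C) = sqrt(3)/2
C = arcsin(sqrt(3)/2) = 60°
Since sin(180° - C) = sin(C), the obtuse angle 120° gives the same area, so C = 60° or C = 120°.

60° or 120°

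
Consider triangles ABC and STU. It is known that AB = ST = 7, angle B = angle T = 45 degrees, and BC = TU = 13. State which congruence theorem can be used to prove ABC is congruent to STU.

The given information provides:
AB = ST = 7, angle B = angle T = 45 degrees, and BC = TU = 13
This matches the SAS congruence theorem.
Two pairs of corresponding sides and the included angle are equal (Side-Angle-Side).

SAS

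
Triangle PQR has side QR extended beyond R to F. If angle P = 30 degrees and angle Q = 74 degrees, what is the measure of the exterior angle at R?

Exterior angle = 30 + 74 = 104 degrees (exterior angle theorem).

104 degrees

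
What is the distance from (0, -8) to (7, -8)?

d = sqrt((7 - 0)^2 + (-8 - -8)^2)
d = sqrt(7^2 + 0^2)
d = sqrt(49 + 0)
d = sqrt(49) = 7

7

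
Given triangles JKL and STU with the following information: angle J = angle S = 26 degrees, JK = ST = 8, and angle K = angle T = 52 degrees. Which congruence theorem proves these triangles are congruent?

The given information matches ASA: Two pairs of corresponding angles and the included side are equal (Angle-Side-Angle).

ASA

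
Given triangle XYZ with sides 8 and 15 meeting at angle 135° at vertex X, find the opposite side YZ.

By the law of cosines: YZ^2 = XY^2 + XZ^2 - 2*XY*XZ*cos(X)
YZ^2 = 8^2 + 15^2 - 2*8*15*cos(135°)
YZ^2 = 64 + 225 - 240*(-sqrt(2)/2)
YZ^2 = 120*sqrt(2) + 289
YZ = sqrt(120*sqrt(2) + 289)

sqrt(120*sqrt(2) + 289)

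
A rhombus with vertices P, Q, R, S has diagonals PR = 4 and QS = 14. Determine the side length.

Half-diagonals are 2 and 7. side = sqrt(2^2 + 7^2) = sqrt(53)

sqrt(53)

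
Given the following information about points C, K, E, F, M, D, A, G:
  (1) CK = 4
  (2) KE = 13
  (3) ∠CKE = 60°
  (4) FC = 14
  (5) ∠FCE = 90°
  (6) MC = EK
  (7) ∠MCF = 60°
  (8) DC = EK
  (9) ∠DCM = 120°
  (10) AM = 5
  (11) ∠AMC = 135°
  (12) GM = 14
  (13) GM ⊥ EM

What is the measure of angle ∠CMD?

From the given relations: MC = EK = 13; DC = EK = 13.
Step 1: By the law of cosines on triangle MCD: MD² = 13² + 13² − 2·13·13·cos(120°) = 507, so MD = 13·√3.
Step 2: By the inverse law of cosines on triangle CMD: cos(∠CMD) = (13² + (13·√3)² − 13²) / (2·13·13·√3) = 507/585.43 = 0.866, so ∠CMD = 30°.

Therefore, the measure of angle ∠CMD = 30°.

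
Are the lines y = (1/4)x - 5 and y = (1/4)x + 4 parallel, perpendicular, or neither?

Slope of line 1: m1 = 1/4
Slope of line 2: m2 = 1/4
m1 = m2, so the lines are parallel.

Parallel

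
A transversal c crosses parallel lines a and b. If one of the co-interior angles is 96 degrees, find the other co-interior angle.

Co-interior (same-side interior) angles are between the parallel lines on the same side of the transversal.
Unlike corresponding or alternate interior angles, they are supplementary rather than equal.
So the angle = 180 - 96 = 84 degrees.

84 degrees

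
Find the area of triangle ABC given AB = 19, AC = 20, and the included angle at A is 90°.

Area = (1/2)(19)(20) sin(90°) = (1/2)(19)(20)(1) = 190

190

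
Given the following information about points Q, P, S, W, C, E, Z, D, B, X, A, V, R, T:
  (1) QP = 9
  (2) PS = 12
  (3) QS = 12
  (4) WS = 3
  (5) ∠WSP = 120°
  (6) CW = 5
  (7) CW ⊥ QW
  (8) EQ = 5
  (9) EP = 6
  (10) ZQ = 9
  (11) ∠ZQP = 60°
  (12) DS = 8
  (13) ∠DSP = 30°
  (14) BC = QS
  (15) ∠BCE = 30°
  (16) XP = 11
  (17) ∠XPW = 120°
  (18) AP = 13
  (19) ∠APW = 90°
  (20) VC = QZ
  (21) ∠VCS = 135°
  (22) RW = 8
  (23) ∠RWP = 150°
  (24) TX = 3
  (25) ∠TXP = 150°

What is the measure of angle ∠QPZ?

Step 1: By the law of cosines on triangle PQZ: PZ² = 9² + 9² − 2·9·9·cos(60°) = 81, so PZ = 9.
Step 2: By the inverse law of cosines on triangle QPZ: cos(∠QPZ) = (9² + 9² − 9²) / (2·9·9) = 81/162 = 0.5, so ∠QPZ = 60°.

Therefore, the measure of angle ∠QPZ = 60°.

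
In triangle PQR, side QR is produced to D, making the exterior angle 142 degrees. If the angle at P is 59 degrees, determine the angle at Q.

By the exterior angle theorem: exterior angle = sum of remote interior angles.
142 = 59 + angle Q
angle Q = 142 - 59 = 83 degrees

83 degrees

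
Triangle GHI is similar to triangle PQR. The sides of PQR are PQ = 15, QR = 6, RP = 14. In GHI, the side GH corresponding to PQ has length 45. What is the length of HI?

k = 45/15 = 3. HI = 3 * 6 = 18.

18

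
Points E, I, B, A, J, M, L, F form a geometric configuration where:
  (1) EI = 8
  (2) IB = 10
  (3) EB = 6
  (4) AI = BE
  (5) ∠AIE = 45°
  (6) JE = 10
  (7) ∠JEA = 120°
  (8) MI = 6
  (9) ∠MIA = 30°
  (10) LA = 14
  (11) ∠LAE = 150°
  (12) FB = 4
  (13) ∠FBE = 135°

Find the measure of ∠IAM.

From the given relations: AI = BE = 6.
Step 1: By the law of cosines on triangle AIM: AM² = 6² + 6² − 2·6·6·cos(30°) = 9.65, so AM ≈ 3.11.
Step 2: By the inverse law of cosines on triangle IAM: cos(∠IAM) = (6² + 3.11² − 6²) / (2·6·3.11) = 9.65/37.27 = 0.2588, so ∠IAM = 75°.

Therefore, the measure of angle ∠IAM = 75°.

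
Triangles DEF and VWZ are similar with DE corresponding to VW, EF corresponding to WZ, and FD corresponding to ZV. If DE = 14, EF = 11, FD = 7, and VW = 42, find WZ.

k = 42/14 = 3. WZ = 3 * 11 = 33.

33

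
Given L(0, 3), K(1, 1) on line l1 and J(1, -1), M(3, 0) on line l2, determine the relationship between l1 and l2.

Slope of line 1: m1 = (1 - 3)/(1 - 0) = -2/1 = -2
Slope of line 2: m2 = (0 - -1)/(3 - 1) = 1/2 = 1/2
Two lines are perpendicular when the product of their slopes is -1 (negative reciprocals).
m1 * m2 = (-2) * (1/2) = -1, confirming perpendicularity.

Perpendicular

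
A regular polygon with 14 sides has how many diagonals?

Total line segments between 14 vertices = C(14,2) = 91.
Subtract the 14 sides: 91 - 14 = 77 diagonals.

77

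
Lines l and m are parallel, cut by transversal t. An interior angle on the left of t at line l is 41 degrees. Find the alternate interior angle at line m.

Alternate interior angles formed by parallel lines and a transversal are equal.
The given angle is 41 degrees.
The alternate interior angle = 41 degrees.

41 degrees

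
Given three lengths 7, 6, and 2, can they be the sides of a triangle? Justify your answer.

For three segments to close into a triangle, no single side can be as long as the other two combined.
The longest side is 7, and 2 + 6 = 8 > 7.
A triangle can be formed.

Yes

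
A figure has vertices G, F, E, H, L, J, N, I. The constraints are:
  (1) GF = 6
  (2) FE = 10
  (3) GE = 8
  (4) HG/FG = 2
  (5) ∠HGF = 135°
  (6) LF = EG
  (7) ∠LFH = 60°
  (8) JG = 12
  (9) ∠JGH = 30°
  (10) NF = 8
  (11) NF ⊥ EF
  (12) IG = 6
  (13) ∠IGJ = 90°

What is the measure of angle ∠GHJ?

From the given relations: HG = 2·FG = 2·6 = 12.
Step 1: By the law of cosines on triangle HGJ: HJ² = 12² + 12² − 2·12·12·cos(30°) = 38.58, so HJ ≈ 6.21.
Step 2: By the inverse law of cosines on triangle GHJ: cos(∠GHJ) = (12² + 6.21² − 12²) / (2·12·6.21) = 38.58/149.08 = 0.2588, so ∠GHJ = 75°.

Therefore, the measure of angle ∠GHJ = 75°.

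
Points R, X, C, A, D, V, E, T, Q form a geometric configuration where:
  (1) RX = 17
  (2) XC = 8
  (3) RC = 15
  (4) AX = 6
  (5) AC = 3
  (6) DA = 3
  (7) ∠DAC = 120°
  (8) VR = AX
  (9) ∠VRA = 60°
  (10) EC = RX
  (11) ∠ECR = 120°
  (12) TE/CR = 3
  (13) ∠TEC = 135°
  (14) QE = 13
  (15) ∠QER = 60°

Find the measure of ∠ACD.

Step 1: By the law of cosines on triangle CAD: CD² = 3² + 3² − 2·3·3·cos(120°) = 27, so CD = 3·√3.
Step 2: By the inverse law of cosines on triangle ACD: cos(∠ACD) = (3² + (3·√3)² − 3²) / (2·3·3·√3) = 27/31.18 = 0.866, so ∠ACD = 30°.

Therefore, the measure of angle ∠ACD = 30°.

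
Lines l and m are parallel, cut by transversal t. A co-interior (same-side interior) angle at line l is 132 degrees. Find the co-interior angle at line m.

Co-interior (same-side interior) angles are between the parallel lines on the same side of the transversal.
Unlike corresponding or alternate interior angles, they are supplementary rather than equal.
So the angle = 180 - 132 = 48 degrees.

48 degrees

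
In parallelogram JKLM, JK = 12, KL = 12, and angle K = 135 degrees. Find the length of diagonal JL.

Law of cosines: d^2 = 12^2 + 12^2 - 2(12)(12)cos(135°) = 144*sqrt(2) + 288, so d = 12*sqrt(sqrt(2) + 2).

12*sqrt(sqrt(2) + 2)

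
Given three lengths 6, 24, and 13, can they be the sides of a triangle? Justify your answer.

The longest side is 24. The other two sides sum to 6 + 13 = 19.
Since 19 ≤ 24, the two shorter sides cannot reach around to close the triangle.

No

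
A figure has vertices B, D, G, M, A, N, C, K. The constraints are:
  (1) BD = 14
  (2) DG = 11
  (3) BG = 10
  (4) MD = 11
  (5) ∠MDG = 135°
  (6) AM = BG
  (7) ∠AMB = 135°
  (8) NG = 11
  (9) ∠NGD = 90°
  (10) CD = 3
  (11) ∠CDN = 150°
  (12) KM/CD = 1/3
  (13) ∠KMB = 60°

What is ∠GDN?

Step 1: By the law of cosines on triangle DGN: DN² = 11² + 11² − 2·11·11·cos(90°) = 242, so DN = 11·√2.
Step 2: By the inverse law of cosines on triangle GDN: cos(∠GDN) = (11² + (11·√2)² − 11²) / (2·11·11·√2) = 242/342.24 = 0.7071, so ∠GDN = 45°.

Therefore, the measure of angle ∠GDN = 45°.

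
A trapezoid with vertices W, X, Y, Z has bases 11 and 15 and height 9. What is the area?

Area = (11 + 15) * 9 / 2 = 234 / 2 = 117

117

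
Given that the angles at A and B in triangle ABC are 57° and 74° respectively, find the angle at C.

The interior angles sum to 180°: angle C = 180 - 57 - 74 = 49°.
The triangle is acute (angles 57°, 74°, 49°).

49 degrees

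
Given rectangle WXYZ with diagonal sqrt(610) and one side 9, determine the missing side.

Using the Pythagorean theorem: d^2 = a^2 + b^2
b^2 = d^2 - a^2
b^2 = 610 - 81
b^2 = 529
b = sqrt(529) = 23

23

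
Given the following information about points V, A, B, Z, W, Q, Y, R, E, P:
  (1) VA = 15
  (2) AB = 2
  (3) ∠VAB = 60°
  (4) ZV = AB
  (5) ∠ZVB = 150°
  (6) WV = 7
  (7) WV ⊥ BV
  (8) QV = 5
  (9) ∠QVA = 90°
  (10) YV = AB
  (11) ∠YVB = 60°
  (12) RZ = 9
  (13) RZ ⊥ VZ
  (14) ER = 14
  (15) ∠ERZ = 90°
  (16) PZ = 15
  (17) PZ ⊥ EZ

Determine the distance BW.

Step 1: By the law of cosines on triangle BAV: BV² = 2² + 15² − 2·2·15·cos(60°) = 199, so BV = √199.
Step 2: By the law of cosines on triangle BVW: BW² = √199² + 7² − 2·√199·7·cos(90°) = 248, so BW = 2·√62.

Therefore, the length of BW = 2·√62.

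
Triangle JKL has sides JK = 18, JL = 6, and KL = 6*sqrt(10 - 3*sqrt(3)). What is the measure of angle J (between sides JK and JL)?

By the inverse law of cosines: cos(J) = (JK² + JL² - KL²) / (2 × JK × JL)
cos(J) = (18² + 6² - (6*sqrt(10 - 3*sqrt(3)))²) / (2 × 18 × 6)
cos(J) = (324 + 36 - (360 - 108*sqrt(3))) / 216
cos(J) = sqrt(3)/2
J = arccos(sqrt(3)/2) = 30°

30°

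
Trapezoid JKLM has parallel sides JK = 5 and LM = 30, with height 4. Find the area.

A trapezoid's area equals the midsegment times the height.
The midsegment is (5 + 30) / 2 = 35/2.
Area = 35/2 * 4 = 70.

70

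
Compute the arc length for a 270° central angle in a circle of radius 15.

Arc length = 2πr × θ/360
= 2π × 15 × 3/4
= 45*pi/2

45*pi/2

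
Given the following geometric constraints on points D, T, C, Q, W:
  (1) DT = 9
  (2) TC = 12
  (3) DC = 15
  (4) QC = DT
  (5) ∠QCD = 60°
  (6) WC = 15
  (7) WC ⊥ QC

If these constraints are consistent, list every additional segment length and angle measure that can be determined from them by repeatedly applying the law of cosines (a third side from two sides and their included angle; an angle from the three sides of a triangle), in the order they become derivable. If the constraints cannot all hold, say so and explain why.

The constraints are consistent. Derivable facts, in order:
After 1 step:
- DQ = 3·√19
- QW = 3·√34
- ∠CDT = 53.13°
- ∠CTD = 90°
- ∠DCT = 36.87°
After 2 steps:
- ∠CDQ = 36.59°
- ∠CQD = 83.41°
- ∠CQW = 59.04°
- ∠CWQ = 30.96°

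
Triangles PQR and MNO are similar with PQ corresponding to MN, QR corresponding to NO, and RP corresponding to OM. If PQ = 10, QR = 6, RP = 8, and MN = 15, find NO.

k = 15/10 = 3/2. NO = 3/2 * 6 = 9.

9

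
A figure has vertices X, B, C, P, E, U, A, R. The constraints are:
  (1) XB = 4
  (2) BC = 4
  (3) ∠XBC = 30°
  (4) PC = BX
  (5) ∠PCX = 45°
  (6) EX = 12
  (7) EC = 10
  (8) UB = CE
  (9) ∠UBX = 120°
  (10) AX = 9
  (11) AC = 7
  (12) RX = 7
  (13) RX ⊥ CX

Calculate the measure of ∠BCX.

Step 1: By the law of cosines on triangle CBX: CX² = 4² + 4² − 2·4·4·cos(30°) = 4.29, so CX ≈ 2.07.
Step 2: By the inverse law of cosines on triangle BCX: cos(∠BCX) = (4² + 2.07² − 4²) / (2·4·2.07) = 4.29/16.56 = 0.2588, so ∠BCX = 75°.

Therefore, the measure of angle ∠BCX = 75°.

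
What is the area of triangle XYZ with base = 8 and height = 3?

Area = (1/2)(8)(3) = 12

12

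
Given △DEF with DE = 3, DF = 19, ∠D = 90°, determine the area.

Area = (1/2) * DE * DF * sin(D)
Area = (1/2) * 3 * 19 * sin(90°)
Area = (1/2) * 3 * 19 * 1
Area = 57/2

57/2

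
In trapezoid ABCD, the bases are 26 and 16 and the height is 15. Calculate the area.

A trapezoid's area equals the midsegment times the height.
The midsegment is (26 + 16) / 2 = 21.
Area = 21 * 15 = 315.

315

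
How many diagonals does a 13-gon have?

Total line segments between 13 vertices = C(13,2) = 78.
Subtract the 13 sides: 78 - 13 = 65 diagonals.

65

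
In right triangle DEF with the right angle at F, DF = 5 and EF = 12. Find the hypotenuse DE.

In a right triangle, the square of the hypotenuse equals the sum of the squares of the two legs.
The legs are 5 and 12, so the hypotenuse = sqrt(25 + 144) = sqrt(169) = 13.

13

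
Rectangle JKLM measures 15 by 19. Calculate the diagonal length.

A rectangle's diagonal splits it into two right triangles, with the diagonal as the hypotenuse.
By the Pythagorean theorem, d^2 = 15^2 + 19^2 = 586.
Therefore d = sqrt(586).

sqrt(586)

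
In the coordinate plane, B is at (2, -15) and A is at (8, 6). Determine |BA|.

The horizontal distance is |8 - 2| = 6 and the vertical distance is |6 - -15| = 21.
By the Pythagorean theorem, d = sqrt(6^2 + 21^2) = sqrt(477) = 3*sqrt(53).

3*sqrt(53)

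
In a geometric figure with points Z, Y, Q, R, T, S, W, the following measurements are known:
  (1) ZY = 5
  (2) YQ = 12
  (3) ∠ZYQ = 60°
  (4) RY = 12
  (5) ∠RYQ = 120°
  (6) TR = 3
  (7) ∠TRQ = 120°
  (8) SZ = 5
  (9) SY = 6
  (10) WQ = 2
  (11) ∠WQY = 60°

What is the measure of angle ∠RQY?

Step 1: By the law of cosines on triangle QYR: QR² = 12² + 12² − 2·12·12·cos(120°) = 432, so QR = 12·√3.
Step 2: By the inverse law of cosines on triangle RQY: cos(∠RQY) = ((12·√3)² + 12² − 12²) / (2·12·√3·12) = 432/498.83 = 0.866, so ∠RQY = 30°.

Therefore, the measure of angle ∠RQY = 30°.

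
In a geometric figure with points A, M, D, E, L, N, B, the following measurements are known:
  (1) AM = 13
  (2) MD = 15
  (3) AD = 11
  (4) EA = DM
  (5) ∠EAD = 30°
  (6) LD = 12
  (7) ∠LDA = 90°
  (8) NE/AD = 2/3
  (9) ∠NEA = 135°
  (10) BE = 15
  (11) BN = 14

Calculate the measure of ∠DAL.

Step 1: By the law of cosines on triangle ADL: AL² = 11² + 12² − 2·11·12·cos(90°) = 265, so AL ≈ 16.28.
Step 2: By the inverse law of cosines on triangle DAL: cos(∠DAL) = (11² + 16.28² − 12²) / (2·11·16.28) = 242/358.13 = 0.6757, so ∠DAL = 47.49°.

Therefore, the measure of angle ∠DAL = 47.49°.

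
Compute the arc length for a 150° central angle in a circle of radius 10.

Arc length = 2π(10)(5/12) = 25*pi/3

25*pi/3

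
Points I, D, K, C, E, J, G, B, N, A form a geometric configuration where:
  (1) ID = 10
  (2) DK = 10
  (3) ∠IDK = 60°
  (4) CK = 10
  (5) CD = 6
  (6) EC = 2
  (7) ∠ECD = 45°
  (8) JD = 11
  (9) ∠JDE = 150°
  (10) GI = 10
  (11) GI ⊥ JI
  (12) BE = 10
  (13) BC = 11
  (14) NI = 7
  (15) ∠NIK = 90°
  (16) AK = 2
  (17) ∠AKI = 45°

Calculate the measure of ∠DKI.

Step 1: By the law of cosines on triangle KDI: KI² = 10² + 10² − 2·10·10·cos(60°) = 100, so KI = 10.
Step 2: By the inverse law of cosines on triangle DKI: cos(∠DKI) = (10² + 10² − 10²) / (2·10·10) = 100/200 = 0.5, so ∠DKI = 60°.

Therefore, the measure of angle ∠DKI = 60°.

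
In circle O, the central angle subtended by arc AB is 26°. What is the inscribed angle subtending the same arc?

By the inscribed angle theorem, the inscribed angle is half the central angle.
Inscribed angle = 26° / 2 = 13°

13°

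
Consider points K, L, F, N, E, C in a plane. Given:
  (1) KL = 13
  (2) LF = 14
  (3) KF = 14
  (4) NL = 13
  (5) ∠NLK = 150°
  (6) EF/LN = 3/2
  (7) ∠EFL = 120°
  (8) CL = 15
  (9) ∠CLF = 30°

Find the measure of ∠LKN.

Step 1: By the law of cosines on triangle KLN: KN² = 13² + 13² − 2·13·13·cos(150°) = 630.72, so KN ≈ 25.11.
Step 2: By the inverse law of cosines on triangle LKN: cos(∠LKN) = (13² + 25.11² − 13²) / (2·13·25.11) = 630.72/652.97 = 0.9659, so ∠LKN = 15°.

Therefore, the measure of angle ∠LKN = 15°.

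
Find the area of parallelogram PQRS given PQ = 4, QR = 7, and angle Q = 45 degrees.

Area = a * b * sin(theta)
Area = 4 * 7 * sin(45 degrees)
Area = 28 * sqrt(2)/2
Area = 14*sqrt(2)

14*sqrt(2)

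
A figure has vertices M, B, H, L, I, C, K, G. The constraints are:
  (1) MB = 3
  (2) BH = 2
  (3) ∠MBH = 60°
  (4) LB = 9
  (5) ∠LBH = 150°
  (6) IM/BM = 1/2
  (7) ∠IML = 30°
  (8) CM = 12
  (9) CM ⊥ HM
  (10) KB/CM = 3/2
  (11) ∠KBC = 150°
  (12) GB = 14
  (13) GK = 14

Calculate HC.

Step 1: By the law of cosines on triangle HBM: HM² = 2² + 3² − 2·2·3·cos(60°) = 7, so HM = √7.
Step 2: By the law of cosines on triangle HMC: HC² = √7² + 12² − 2·√7·12·cos(90°) = 151, so HC = √151.

Therefore, the length of HC = √151.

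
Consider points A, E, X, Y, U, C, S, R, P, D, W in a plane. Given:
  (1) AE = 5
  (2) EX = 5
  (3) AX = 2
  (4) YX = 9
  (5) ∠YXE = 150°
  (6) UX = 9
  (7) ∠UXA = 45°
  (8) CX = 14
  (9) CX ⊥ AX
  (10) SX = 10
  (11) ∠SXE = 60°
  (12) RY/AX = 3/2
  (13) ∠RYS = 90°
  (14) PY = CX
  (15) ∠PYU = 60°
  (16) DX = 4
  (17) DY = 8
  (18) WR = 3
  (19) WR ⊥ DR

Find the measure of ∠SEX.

Step 1: By the law of cosines on triangle EXS: ES² = 5² + 10² − 2·5·10·cos(60°) = 75, so ES = 5·√3.
Step 2: By the inverse law of cosines on triangle SEX: cos(∠SEX) = ((5·√3)² + 5² − 10²) / (2·5·√3·5) = 0/86.6 = 0, so ∠SEX = 90°.

Therefore, the measure of angle ∠SEX = 90°.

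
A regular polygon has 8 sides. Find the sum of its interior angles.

The sum of interior angles of an n-sided polygon is (n - 2) * 180.
For n = 8: (8 - 2) * 180 = 6 * 180 = 1080 degrees.

1080 degrees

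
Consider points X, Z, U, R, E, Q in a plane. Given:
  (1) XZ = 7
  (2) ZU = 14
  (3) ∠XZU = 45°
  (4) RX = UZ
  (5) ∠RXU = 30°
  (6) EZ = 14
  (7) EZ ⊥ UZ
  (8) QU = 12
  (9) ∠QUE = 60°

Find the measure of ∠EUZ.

Step 1: By the law of cosines on triangle UZE: UE² = 14² + 14² − 2·14·14·cos(90°) = 392, so UE = 14·√2.
Step 2: By the inverse law of cosines on triangle EUZ: cos(∠EUZ) = ((14·√2)² + 14² − 14²) / (2·14·√2·14) = 392/554.37 = 0.7071, so ∠EUZ = 45°.

Therefore, the measure of angle ∠EUZ = 45°.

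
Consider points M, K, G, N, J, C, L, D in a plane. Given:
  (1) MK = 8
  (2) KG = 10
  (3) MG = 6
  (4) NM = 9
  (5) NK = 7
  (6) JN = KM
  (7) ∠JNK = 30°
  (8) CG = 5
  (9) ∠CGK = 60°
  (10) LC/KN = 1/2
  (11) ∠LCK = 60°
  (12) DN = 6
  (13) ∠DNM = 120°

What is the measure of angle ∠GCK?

Step 1: By the law of cosines on triangle CGK: CK² = 5² + 10² − 2·5·10·cos(60°) = 75, so CK = 5·√3.
Step 2: By the inverse law of cosines on triangle GCK: cos(∠GCK) = (5² + (5·√3)² − 10²) / (2·5·5·√3) = 0/86.6 = 0, so ∠GCK = 90°.

Therefore, the measure of angle ∠GCK = 90°.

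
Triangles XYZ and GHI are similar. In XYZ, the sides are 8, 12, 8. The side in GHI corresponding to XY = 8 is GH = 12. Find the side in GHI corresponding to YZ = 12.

Similar triangles have proportional sides. Setting up the proportion:
GH / XY = HI / YZ
12 / 8 = HI / 12
HI = 12 * 12 / 8 = 18.

18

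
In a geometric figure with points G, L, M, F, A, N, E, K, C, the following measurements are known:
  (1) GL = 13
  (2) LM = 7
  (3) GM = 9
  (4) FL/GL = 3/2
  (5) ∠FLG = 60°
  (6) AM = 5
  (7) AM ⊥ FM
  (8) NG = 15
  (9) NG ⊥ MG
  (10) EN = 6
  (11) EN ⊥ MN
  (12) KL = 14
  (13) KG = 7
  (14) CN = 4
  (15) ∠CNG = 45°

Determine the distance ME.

Step 1: By the law of cosines on triangle NGM: NM² = 15² + 9² − 2·15·9·cos(90°) = 306, so NM = 3·√34.
Step 2: By the law of cosines on triangle MNE: ME² = (3·√34)² + 6² − 2·3·√34·6·cos(90°) = 342, so ME = 3·√38.

Therefore, the length of ME = 3·√38.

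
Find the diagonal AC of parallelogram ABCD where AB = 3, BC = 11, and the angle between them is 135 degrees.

Using the law of cosines:
d^2 = 3^2 + 11^2 - 2(3)(11)cos(135 degrees)
d^2 = 9 + 121 - 66*-sqrt(2)/2
d^2 = 33*sqrt(2) + 130
d = sqrt(33*sqrt(2) + 130)

sqrt(33*sqrt(2) + 130)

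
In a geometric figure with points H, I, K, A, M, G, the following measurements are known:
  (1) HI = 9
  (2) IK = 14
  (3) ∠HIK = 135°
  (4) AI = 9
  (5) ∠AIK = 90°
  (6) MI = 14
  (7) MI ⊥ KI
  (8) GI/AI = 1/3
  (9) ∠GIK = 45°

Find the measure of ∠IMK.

Step 1: By the law of cosines on triangle MIK: MK² = 14² + 14² − 2·14·14·cos(90°) = 392, so MK = 14·√2.
Step 2: By the inverse law of cosines on triangle IMK: cos(∠IMK) = (14² + (14·√2)² − 14²) / (2·14·14·√2) = 392/554.37 = 0.7071, so ∠IMK = 45°.

Therefore, the measure of angle ∠IMK = 45°.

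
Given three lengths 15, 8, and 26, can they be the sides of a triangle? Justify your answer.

Check the triangle inequality: 15 + 8 = 23 ≤ 26.
Since the sum of two sides does not exceed the third, no triangle can be formed.

No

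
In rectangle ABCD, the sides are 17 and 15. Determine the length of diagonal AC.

d = sqrt(17^2 + 15^2) = sqrt(514)

sqrt(514)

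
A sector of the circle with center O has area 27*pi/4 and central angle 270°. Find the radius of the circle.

The sector covers 270°/360° = 3/4 of the full circle.
Full circle area = 27*pi/4 / 3/4 = 9*pi.
Since full area = πr², we get r² = 9*pi/π = 9, so r = 3.

3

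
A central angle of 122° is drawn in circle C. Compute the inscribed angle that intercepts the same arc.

Inscribed angle = 122° / 2 = 61° (inscribed angle theorem).

61°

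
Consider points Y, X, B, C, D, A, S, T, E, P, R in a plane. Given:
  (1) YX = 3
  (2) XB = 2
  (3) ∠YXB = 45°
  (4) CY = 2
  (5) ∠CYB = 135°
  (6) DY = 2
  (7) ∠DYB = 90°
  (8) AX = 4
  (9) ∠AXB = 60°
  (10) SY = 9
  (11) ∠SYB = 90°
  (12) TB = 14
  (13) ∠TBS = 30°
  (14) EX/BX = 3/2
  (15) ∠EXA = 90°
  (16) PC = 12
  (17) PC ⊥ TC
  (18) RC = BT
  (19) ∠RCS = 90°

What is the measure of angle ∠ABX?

Step 1: By the law of cosines on triangle BXA: BA² = 2² + 4² − 2·2·4·cos(60°) = 12, so BA = 2·√3.
Step 2: By the inverse law of cosines on triangle ABX: cos(∠ABX) = ((2·√3)² + 2² − 4²) / (2·2·√3·2) = 0/13.86 = 0, so ∠ABX = 90°.

Therefore, the measure of angle ∠ABX = 90°.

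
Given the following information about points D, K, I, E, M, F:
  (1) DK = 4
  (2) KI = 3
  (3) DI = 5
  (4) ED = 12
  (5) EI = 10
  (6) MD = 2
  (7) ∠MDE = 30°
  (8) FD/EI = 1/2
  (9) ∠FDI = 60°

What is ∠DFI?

From the given relations: FD = 1/2·EI = 1/2·10 = 5.
Step 1: By the law of cosines on triangle FDI: FI² = 5² + 5² − 2·5·5·cos(60°) = 25, so FI = 5.
Step 2: By the inverse law of cosines on triangle DFI: cos(∠DFI) = (5² + 5² − 5²) / (2·5·5) = 25/50 = 0.5, so ∠DFI = 60°.

Therefore, the measure of angle ∠DFI = 60°.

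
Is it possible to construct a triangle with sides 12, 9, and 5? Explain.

Yes.
The triangle inequality requires that the sum of any two sides exceeds the third.
Here 5 + 9 = 14 > 12, so the condition is met.

Yes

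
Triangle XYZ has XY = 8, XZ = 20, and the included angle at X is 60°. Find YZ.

When two sides and the included angle are known, the law of cosines gives the third side.
c^2 = a^2 + b^2 - 2ab cos(C) generalizes the Pythagorean theorem to non-right triangles.
Here: YZ^2 = 64 + 400 - 320*(1/2) = 304
YZ = 4*sqrt(19)

4*sqrt(19)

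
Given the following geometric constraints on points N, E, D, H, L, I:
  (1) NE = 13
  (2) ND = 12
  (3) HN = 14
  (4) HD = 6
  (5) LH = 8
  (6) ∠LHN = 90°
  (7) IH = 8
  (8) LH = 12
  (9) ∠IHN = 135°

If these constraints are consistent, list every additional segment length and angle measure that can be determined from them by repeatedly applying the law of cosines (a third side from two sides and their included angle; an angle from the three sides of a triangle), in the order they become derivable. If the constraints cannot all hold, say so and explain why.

These constraints are not satisfiable: (5) LH = 8 and (8) LH = 12 assign two different lengths to the same segment. No planar figure meets all of them, so nothing further can be derived.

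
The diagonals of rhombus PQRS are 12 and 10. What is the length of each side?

The diagonals of a rhombus bisect each other at right angles.
Half-diagonals: 12/2 = 6 and 10/2 = 5
side = sqrt(6^2 + 5^2)
side = sqrt(36 + 25)
side = sqrt(61)

sqrt(61)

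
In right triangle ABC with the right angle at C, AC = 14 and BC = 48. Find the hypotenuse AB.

In a right triangle, the square of the hypotenuse equals the sum of the squares of the two legs.
The legs are 14 and 48, so the hypotenuse = sqrt(196 + 2304) = sqrt(2500) = 50.

50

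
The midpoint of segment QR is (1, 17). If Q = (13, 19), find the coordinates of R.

Using the midpoint formula: M = ((x1 + x2)/2, (y1 + y2)/2)
We know M = (1, 17) and Q = (13, 19)
For x: 1 = (13 + x2)/2, so x2 = 2*1 - 13 = -11
For y: 17 = (19 + y2)/2, so y2 = 2*17 - 19 = 15
R = (-11, 15)

(-11, 15)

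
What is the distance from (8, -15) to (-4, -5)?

The horizontal distance is |-4 - 8| = 12 and the vertical distance is |-5 - -15| = 10.
By the Pythagorean theorem, d = sqrt(12^2 + 10^2) = sqrt(244) = 2*sqrt(61).

2*sqrt(61)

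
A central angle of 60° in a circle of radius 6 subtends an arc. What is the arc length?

The full circumference is 2πr = 2π(6) = 12*pi.
The arc spans 60° out of 360°, which is a fraction of 1/6.
Arc length = 12*pi × 1/6 = 2*pi.

2*pi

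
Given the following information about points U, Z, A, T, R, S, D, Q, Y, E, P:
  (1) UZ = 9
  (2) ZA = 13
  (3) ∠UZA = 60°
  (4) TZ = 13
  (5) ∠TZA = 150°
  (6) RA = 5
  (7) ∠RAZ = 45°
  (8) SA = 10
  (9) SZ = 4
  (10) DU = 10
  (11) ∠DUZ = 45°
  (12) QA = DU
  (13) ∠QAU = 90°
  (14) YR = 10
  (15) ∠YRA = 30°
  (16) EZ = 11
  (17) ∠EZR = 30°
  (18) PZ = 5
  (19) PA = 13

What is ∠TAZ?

Step 1: By the law of cosines on triangle AZT: AT² = 13² + 13² − 2·13·13·cos(150°) = 630.72, so AT ≈ 25.11.
Step 2: By the inverse law of cosines on triangle TAZ: cos(∠TAZ) = (25.11² + 13² − 13²) / (2·25.11·13) = 630.72/652.97 = 0.9659, so ∠TAZ = 15°.

Therefore, the measure of angle ∠TAZ = 15°.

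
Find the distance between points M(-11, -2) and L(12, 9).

The horizontal distance is |12 - -11| = 23 and the vertical distance is |9 - -2| = 11.
By the Pythagorean theorem, d = sqrt(23^2 + 11^2) = sqrt(650) = 5*sqrt(26).

5*sqrt(26)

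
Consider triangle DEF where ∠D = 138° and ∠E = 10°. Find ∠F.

Let angle F = x. Then 138 + 10 + x = 180.
x = 180 - 148 = 32 degrees.

32 degrees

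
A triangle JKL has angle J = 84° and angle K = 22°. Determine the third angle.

By the triangle angle sum property, the three interior angles of any triangle add up to 180°.
We know angle J = 84° and angle K = 22°, so their sum is 106°.
Therefore angle L = 180° - 106° = 74°.

74 degrees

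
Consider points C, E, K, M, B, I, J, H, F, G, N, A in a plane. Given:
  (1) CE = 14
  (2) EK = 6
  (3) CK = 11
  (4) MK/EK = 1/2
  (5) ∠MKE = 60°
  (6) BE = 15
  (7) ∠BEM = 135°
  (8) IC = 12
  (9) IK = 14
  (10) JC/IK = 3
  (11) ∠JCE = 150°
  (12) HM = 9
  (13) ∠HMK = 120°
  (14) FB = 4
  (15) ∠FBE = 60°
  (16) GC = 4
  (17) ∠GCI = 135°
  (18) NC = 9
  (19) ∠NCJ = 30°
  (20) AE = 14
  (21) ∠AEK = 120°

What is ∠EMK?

From the given relations: MK = 1/2·EK = 1/2·6 = 3.
Step 1: By the law of cosines on triangle MKE: ME² = 3² + 6² − 2·3·6·cos(60°) = 27, so ME = 3·√3.
Step 2: By the inverse law of cosines on triangle EMK: cos(∠EMK) = ((3·√3)² + 3² − 6²) / (2·3·√3·3) = 0/31.18 = 0, so ∠EMK = 90°.

Therefore, the measure of angle ∠EMK = 90°.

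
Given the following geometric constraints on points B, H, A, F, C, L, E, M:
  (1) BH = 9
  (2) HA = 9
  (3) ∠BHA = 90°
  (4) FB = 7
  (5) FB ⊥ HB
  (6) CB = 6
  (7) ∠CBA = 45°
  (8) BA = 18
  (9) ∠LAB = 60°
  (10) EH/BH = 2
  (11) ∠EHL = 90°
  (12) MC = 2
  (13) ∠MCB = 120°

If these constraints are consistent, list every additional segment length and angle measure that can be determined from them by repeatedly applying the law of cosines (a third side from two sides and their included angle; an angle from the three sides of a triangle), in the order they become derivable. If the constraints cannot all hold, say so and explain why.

These constraints are not satisfiable: (1), (2) and (3) already determine BA: by the law of cosines BA² = 9² + 9² − 2·9·9·cos(90°) = 162, so BA = 9·√2, which contradicts (8) BA = 18. No planar figure meets all of them, so nothing further can be derived.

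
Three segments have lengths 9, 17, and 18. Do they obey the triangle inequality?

For three segments to close into a triangle, no single side can be as long as the other two combined.
The longest side is 18, and 9 + 17 = 26 > 18.
A triangle can be formed.

Yes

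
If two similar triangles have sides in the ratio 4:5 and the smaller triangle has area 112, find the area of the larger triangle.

The ratio of areas of similar triangles = (side ratio)^2.
Side ratio = 4:5, so area ratio = 16:25.
Area of the larger triangle / Area of the smaller triangle = 25/16
Area of the larger triangle = 112 * 25/16 = 175

175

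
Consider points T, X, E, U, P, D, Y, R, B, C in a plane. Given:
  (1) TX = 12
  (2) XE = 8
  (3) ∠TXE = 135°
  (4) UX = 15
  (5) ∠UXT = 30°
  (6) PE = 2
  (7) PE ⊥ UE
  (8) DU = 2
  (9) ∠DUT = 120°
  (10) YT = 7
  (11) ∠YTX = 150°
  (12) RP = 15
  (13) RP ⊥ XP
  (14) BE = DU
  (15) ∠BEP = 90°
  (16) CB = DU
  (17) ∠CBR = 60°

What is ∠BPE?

From the given relations: BE = DU = 2.
Step 1: By the law of cosines on triangle PEB: PB² = 2² + 2² − 2·2·2·cos(90°) = 8, so PB = 2·√2.
Step 2: By the inverse law of cosines on triangle BPE: cos(∠BPE) = ((2·√2)² + 2² − 2²) / (2·2·√2·2) = 8/11.31 = 0.7071, so ∠BPE = 45°.

Therefore, the measure of angle ∠BPE = 45°.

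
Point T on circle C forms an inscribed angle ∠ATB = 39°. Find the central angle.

By the inscribed angle theorem, the central angle is twice the inscribed angle.
Central angle = 2 × 39° = 78°

78°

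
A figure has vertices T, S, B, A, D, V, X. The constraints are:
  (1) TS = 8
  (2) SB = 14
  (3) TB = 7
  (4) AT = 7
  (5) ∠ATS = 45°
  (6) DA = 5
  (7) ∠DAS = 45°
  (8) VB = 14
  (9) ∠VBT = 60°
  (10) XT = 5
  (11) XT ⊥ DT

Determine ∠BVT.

Step 1: By the law of cosines on triangle VBT: VT² = 14² + 7² − 2·14·7·cos(60°) = 147, so VT = 7·√3.
Step 2: By the inverse law of cosines on triangle BVT: cos(∠BVT) = (14² + (7·√3)² − 7²) / (2·14·7·√3) = 294/339.48 = 0.866, so ∠BVT = 30°.

Therefore, the measure of angle ∠BVT = 30°.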